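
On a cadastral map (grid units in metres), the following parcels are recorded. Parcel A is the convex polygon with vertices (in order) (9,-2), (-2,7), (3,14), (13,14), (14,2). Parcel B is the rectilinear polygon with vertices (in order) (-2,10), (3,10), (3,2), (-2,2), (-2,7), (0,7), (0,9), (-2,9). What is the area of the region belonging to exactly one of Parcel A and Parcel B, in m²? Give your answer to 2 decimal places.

170.12

|Parcel A| = 173, |Parcel B| = 36, |Parcel A∩Parcel B| = 19.4416.
|Parcel A △ Parcel B| = |Parcel A| + |Parcel B| − 2·|Parcel A∩Parcel B| = 173 + 36 − 38.8831 = 170.12.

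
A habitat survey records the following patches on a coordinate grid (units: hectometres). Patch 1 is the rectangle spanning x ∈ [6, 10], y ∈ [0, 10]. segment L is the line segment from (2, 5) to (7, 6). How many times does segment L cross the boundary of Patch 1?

The segment meets the boundary at (6,5.8).

1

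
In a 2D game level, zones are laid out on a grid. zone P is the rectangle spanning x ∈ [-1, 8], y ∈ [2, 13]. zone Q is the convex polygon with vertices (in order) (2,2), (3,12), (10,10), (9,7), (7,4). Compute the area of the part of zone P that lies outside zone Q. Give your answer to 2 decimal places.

55.32

|zone P| = 99, |zone P∩zone Q| = 43.6786.
|zone P ∖ zone Q| = |zone P| − |zone P∩zone Q| = 99 − 43.6786 = 55.32.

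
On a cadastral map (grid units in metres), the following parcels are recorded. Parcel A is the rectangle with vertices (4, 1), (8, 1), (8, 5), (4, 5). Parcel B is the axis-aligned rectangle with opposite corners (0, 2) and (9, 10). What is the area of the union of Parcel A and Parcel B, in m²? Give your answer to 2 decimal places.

76.00

By inclusion–exclusion:
Individual areas: |Parcel A| = 16, |Parcel B| = 72.
|Parcel A∩Parcel B|: x∈[4,8], y∈[2,5] → 4·3 = 12.
|Parcel A ∪ Parcel B| = 88 − 12 = 76.00.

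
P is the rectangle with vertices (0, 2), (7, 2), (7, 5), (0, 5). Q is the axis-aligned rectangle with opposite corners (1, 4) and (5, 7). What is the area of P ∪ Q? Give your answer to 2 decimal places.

By inclusion–exclusion:
Individual areas: |P| = 21, |Q| = 12.
|P∩Q|: x∈[1,5], y∈[4,5] → 4·1 = 4.
|P ∪ Q| = 33 − 4 = 29.00.

29.00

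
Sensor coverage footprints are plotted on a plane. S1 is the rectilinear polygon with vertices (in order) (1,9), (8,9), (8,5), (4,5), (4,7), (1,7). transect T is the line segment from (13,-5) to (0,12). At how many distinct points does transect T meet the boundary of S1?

The segment meets the boundary at (2.294,9), (3.824,7), (4,6.769), (5.353,5).

4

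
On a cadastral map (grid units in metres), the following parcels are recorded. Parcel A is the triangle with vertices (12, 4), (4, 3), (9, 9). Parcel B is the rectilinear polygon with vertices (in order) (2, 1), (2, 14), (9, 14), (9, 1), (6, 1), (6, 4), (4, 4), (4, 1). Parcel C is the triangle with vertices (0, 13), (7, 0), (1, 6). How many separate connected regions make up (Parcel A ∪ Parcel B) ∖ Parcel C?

2

(Parcel A ∪ Parcel B) ∖ Parcel C splits into 2 disjoint pieces (area 80.0896, area 6).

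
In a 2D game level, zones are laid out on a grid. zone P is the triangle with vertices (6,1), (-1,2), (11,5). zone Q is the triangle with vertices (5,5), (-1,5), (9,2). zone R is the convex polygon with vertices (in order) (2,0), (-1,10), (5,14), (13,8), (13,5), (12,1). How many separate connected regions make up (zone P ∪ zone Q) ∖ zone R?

(zone P ∪ zone Q) ∖ zone R splits into 2 disjoint pieces (area 1.0996, area 0.3709).

2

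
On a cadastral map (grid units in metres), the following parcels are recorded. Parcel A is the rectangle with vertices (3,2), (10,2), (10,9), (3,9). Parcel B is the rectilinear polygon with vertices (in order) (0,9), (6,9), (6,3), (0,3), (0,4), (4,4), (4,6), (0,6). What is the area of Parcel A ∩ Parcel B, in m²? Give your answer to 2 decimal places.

The intersection is the polygon with vertices (6,9), (6,3), (3,3), (3,4), (4,4), (4,6), (3,6), (3,9).
By the shoelace formula its area is 16.00.

16.00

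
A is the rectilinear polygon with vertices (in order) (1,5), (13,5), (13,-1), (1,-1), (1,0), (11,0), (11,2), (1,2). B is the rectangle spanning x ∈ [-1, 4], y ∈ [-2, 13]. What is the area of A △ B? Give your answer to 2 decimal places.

|A| = 52, |B| = 75, |A∩B| = 12.
|A △ B| = |A| + |B| − 2·|A∩B| = 52 + 75 − 24 = 103.00.

103.00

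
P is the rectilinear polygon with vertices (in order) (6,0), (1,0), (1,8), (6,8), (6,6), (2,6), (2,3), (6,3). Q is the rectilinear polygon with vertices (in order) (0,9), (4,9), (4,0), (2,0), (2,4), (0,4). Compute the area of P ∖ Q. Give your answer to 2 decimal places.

|P| = 28, |P∩Q| = 14.
|P ∖ Q| = |P| − |P∩Q| = 28 − 14 = 14.00.

14.00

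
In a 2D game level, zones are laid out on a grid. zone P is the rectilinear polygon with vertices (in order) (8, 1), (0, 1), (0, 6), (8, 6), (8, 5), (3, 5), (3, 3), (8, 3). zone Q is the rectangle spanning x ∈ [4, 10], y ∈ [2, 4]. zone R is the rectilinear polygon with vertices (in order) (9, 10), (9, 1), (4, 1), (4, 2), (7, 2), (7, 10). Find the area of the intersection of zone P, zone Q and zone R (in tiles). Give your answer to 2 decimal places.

1.00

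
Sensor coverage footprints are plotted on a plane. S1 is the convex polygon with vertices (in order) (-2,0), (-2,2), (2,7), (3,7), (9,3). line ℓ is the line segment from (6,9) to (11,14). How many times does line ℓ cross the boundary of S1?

The segment lies entirely outside S1 and never meets its boundary.

0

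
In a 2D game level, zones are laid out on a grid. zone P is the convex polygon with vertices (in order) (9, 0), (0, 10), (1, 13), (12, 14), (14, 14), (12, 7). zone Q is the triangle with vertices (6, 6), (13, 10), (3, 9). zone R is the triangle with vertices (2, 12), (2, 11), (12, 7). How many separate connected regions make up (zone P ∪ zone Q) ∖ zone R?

1

(zone P ∪ zone Q) ∖ zone R is a single connected region.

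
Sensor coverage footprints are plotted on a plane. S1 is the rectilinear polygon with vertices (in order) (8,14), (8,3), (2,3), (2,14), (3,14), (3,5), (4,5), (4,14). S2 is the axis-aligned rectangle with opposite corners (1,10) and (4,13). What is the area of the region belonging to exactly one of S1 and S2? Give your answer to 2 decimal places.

60.00

|S1| = 57, |S2| = 9, |S1∩S2| = 3.
|S1 △ S2| = |S1| + |S2| − 2·|S1∩S2| = 57 + 9 − 6 = 60.00.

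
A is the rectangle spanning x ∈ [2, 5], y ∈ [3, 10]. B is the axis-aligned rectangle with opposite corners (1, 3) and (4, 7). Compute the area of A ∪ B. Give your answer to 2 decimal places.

By inclusion–exclusion:
Individual areas: |A| = 21, |B| = 12.
|A∩B|: x∈[2,4], y∈[3,7] → 2·4 = 8.
|A ∪ B| = 33 − 8 = 25.00.

25.00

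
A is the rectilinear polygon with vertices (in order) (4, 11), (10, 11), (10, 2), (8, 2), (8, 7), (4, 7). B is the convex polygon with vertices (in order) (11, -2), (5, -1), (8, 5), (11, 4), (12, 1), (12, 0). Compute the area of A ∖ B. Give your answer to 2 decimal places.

|A| = 34, |A∩B| = 5.3333.
|A ∖ B| = |A| − |A∩B| = 34 − 5.3333 = 28.67.

28.67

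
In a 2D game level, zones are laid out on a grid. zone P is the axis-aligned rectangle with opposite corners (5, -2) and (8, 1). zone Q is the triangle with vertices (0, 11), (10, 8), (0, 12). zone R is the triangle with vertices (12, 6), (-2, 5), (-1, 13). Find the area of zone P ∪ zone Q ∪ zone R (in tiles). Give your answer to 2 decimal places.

By inclusion–exclusion:
Individual areas: |zone P| = 9, |zone Q| = 5, |zone R| = 55.5.
|zone P∩zone Q| = 0.
|zone P∩zone R| = 0.
|zone Q∩zone R| = 3.7097.
|zone P∩zone Q∩zone R| = 0.
|zone P ∪ zone Q ∪ zone R| = 69.5 − 3.7097 + 0 = 65.79.

65.79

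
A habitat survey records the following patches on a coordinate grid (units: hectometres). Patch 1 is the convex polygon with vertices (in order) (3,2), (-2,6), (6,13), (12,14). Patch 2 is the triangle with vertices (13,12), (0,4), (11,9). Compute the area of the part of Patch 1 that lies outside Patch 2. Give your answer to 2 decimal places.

60.42

|Patch 1| = 65, |Patch 1∩Patch 2| = 4.5814.
|Patch 1 ∖ Patch 2| = |Patch 1| − |Patch 1∩Patch 2| = 65 − 4.5814 = 60.42.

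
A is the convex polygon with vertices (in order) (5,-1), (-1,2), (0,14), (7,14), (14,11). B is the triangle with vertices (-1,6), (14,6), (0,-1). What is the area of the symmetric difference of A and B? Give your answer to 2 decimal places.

|A| = 145.5, |B| = 52.5, |A∩B| = 43.0236.
|A △ B| = |A| + |B| − 2·|A∩B| = 145.5 + 52.5 − 86.0472 = 111.95.

111.95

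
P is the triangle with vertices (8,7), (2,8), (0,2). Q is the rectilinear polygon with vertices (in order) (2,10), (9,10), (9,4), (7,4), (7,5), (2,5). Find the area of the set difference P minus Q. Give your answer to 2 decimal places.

7.20

|P| = 19, |P∩Q| = 11.8.
|P ∖ Q| = |P| − |P∩Q| = 19 − 11.8 = 7.20.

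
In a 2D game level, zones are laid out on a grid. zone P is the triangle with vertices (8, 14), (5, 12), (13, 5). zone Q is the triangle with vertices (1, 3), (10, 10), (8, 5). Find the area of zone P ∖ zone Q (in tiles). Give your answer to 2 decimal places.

17.63

|zone P| = 18.5, |zone P∩zone Q| = 0.8708.
|zone P ∖ zone Q| = |zone P| − |zone P∩zone Q| = 18.5 − 0.8708 = 17.63.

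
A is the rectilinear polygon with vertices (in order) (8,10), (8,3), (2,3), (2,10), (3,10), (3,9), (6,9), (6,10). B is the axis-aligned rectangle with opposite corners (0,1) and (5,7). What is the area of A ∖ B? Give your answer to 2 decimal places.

27.00

|A| = 39, |A∩B| = 12.
|A ∖ B| = |A| − |A∩B| = 39 − 12 = 27.00.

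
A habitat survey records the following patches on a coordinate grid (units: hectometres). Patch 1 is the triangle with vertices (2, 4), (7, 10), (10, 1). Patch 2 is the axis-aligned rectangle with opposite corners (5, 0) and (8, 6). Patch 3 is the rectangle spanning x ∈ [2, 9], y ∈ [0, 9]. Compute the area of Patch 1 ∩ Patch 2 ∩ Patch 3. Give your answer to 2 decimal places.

The intersection is the polygon with vertices (5,6), (8,6), (8,1.75), (5,2.875).
By the shoelace formula its area is 11.06.

11.06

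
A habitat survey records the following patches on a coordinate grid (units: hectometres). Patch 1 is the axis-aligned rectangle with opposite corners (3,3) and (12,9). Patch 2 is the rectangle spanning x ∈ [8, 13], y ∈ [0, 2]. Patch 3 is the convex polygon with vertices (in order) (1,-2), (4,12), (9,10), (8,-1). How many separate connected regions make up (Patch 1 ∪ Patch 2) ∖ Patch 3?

3

(Patch 1 ∪ Patch 2) ∖ Patch 3 splits into 3 disjoint pieces (area 20.1818, area 0.2976, area 9.6364).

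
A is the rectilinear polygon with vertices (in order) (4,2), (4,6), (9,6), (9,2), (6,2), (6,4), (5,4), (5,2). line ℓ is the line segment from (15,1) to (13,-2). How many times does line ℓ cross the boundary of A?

0

The segment lies entirely outside A and never meets its boundary.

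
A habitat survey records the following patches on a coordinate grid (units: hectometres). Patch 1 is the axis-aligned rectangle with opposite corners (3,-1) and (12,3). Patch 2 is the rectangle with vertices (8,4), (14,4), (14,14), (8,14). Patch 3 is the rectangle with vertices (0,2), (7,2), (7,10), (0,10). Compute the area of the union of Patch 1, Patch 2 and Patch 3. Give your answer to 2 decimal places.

By inclusion–exclusion:
Individual areas: |Patch 1| = 36, |Patch 2| = 60, |Patch 3| = 56.
|Patch 1∩Patch 2| = 0 (no overlap).
|Patch 1∩Patch 3|: x∈[3,7], y∈[2,3] → 4·1 = 4.
|Patch 2∩Patch 3| = 0 (no overlap).
|Patch 1∩Patch 2∩Patch 3| = 0.
|Patch 1 ∪ Patch 2 ∪ Patch 3| = 152 − 4 + 0 = 148.00.

148.00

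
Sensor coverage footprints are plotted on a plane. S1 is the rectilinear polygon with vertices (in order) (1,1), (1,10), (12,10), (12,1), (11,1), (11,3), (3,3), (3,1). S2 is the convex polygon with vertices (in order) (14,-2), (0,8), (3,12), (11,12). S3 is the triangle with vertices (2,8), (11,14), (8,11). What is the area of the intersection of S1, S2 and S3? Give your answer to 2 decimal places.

The intersection is the polygon with vertices (6,10), (2,8), (5,10).
By the shoelace formula its area is 1.00.

1.00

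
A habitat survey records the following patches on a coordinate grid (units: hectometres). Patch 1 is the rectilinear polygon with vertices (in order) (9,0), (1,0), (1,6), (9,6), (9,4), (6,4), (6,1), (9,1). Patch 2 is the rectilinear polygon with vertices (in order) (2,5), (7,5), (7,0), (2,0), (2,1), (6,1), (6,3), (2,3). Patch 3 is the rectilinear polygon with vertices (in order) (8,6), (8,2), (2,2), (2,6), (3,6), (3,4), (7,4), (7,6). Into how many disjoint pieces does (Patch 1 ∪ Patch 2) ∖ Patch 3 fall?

3

(Patch 1 ∪ Patch 2) ∖ Patch 3 splits into 3 disjoint pieces (area 18, area 8, area 2).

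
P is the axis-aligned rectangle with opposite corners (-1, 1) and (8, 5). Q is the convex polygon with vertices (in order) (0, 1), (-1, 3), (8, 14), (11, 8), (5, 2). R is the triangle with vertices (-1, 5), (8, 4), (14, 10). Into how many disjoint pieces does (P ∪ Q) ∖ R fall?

2

(P ∪ Q) ∖ R splits into 2 disjoint pieces (area 31.5, area 27.9643).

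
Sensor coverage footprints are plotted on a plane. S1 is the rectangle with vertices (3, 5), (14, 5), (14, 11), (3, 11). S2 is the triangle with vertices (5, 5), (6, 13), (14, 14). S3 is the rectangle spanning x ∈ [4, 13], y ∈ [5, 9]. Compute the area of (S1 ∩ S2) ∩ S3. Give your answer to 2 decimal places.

7.00

The region (S1 ∩ S2) ∩ S3 is the polygon with vertices (5,5), (5.5,9), (9,9).
By the shoelace formula its area is 7.00.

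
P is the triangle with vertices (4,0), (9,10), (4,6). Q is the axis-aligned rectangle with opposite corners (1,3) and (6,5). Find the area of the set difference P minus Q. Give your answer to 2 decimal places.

11.25

|P| = 15, |P∩Q| = 3.75.
|P ∖ Q| = |P| − |P∩Q| = 15 − 3.75 = 11.25.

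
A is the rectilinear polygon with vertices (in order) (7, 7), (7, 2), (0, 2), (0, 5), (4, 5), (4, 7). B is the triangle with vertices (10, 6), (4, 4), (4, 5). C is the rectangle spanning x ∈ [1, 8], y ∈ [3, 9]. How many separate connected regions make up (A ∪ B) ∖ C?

2

(A ∪ B) ∖ C splits into 2 disjoint pieces (area 0.3333, area 9).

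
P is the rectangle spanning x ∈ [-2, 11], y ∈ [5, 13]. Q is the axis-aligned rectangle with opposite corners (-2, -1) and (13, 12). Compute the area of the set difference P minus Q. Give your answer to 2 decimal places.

|P∩Q|: x∈[-2,11], y∈[5,12] → 13·7 = 91.
|P| = 104.
|P ∖ Q| = |P| − |P∩Q| = 104 − 91 = 13.00.

13.00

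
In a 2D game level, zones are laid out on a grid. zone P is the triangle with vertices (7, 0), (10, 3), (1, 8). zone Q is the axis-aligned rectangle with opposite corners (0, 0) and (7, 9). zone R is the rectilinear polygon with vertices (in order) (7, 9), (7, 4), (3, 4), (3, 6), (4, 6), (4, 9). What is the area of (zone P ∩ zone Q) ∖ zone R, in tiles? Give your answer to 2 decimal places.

|zone P ∩ zone Q| = 14.
|(zone P ∩ zone Q) ∩ zone R| = 5.8333.
|(zone P ∩ zone Q) ∖ zone R| = 14 − 5.8333 = 8.17.

8.17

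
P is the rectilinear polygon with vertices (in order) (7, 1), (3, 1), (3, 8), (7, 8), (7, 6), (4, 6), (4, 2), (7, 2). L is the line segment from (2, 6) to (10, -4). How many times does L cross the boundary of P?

4

The segment meets the boundary at (6,1), (5.2,2), (4,3.5), (3,4.75).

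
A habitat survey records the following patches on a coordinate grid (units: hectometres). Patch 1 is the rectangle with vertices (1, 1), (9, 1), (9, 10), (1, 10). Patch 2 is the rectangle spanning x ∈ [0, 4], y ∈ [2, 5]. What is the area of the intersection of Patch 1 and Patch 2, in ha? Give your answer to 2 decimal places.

9.00

|Patch 1∩Patch 2|: x∈[1,4], y∈[2,5] → 3·3 = 9.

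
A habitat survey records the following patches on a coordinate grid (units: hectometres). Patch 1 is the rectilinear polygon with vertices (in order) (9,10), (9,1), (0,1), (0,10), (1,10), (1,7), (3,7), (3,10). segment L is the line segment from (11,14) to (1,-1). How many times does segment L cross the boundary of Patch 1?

2

The segment meets the boundary at (2.333,1), (8.333,10).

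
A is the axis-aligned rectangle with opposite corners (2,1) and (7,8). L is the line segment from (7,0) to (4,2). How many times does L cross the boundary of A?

The segment meets the boundary at (5.5,1).

1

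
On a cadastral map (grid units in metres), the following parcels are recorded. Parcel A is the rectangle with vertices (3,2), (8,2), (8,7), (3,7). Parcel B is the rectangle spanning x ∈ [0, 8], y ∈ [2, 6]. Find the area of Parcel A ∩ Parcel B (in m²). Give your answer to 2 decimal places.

|Parcel A∩Parcel B|: x∈[3,8], y∈[2,6] → 5·4 = 20.

20.00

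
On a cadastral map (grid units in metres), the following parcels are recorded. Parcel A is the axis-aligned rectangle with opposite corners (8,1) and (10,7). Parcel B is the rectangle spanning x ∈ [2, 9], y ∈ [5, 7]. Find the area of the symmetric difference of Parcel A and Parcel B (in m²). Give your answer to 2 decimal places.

|Parcel A∩Parcel B|: x∈[8,9], y∈[5,7] → 1·2 = 2.
|Parcel A △ Parcel B| = |Parcel A| + |Parcel B| − 2·|Parcel A∩Parcel B| = 12 + 14 − 4 = 22.00.

22.00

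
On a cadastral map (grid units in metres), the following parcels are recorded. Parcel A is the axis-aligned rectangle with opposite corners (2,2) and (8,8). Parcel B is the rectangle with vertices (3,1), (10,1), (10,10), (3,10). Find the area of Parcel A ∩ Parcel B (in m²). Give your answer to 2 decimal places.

|Parcel A∩Parcel B|: x∈[3,8], y∈[2,8] → 5·6 = 30.

30.00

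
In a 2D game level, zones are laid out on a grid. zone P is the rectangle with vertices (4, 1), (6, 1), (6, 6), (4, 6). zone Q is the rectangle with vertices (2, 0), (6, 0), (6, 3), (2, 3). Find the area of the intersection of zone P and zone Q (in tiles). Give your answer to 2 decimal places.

4.00

|zone P∩zone Q|: x∈[4,6], y∈[1,3] → 2·2 = 4.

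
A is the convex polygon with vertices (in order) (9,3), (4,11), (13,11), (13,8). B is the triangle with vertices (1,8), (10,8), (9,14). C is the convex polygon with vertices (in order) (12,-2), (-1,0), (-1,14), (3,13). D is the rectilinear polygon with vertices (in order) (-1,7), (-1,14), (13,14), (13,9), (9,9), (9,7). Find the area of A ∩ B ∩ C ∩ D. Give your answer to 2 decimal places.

The intersection is the polygon with vertices (6,8), (5.875,8), (4.319,10.489), (4.448,10.586).
By the shoelace formula its area is 0.40.

0.40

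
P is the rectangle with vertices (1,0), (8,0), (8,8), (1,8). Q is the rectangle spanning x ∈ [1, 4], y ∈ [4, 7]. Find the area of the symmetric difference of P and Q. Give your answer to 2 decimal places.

|P∩Q|: x∈[1,4], y∈[4,7] → 3·3 = 9.
|P △ Q| = |P| + |Q| − 2·|P∩Q| = 56 + 9 − 18 = 47.00.

47.00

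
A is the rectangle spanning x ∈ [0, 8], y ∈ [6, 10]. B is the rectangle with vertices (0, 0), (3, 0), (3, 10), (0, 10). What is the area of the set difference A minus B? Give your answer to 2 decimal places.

20.00

|A∩B|: x∈[0,3], y∈[6,10] → 3·4 = 12.
|A| = 32.
|A ∖ B| = |A| − |A∩B| = 32 − 12 = 20.00.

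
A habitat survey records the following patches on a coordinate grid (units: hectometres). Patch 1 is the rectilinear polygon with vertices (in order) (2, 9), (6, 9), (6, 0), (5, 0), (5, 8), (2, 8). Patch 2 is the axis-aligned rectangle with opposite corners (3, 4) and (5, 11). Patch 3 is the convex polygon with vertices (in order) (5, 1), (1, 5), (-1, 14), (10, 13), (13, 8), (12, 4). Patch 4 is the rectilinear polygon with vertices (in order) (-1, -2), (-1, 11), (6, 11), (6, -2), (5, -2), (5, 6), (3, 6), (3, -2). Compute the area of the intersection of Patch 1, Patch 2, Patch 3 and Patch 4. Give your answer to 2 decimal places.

2.00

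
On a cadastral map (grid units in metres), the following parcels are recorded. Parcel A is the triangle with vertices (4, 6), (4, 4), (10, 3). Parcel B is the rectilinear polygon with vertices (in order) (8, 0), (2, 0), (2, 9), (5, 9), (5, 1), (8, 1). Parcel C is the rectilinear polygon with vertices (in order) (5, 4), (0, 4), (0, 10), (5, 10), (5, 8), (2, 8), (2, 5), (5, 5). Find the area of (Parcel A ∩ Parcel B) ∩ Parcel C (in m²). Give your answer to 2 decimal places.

1.00

The region (Parcel A ∩ Parcel B) ∩ Parcel C is the polygon with vertices (4,5), (5,5), (5,4), (4,4).
By the shoelace formula its area is 1.00.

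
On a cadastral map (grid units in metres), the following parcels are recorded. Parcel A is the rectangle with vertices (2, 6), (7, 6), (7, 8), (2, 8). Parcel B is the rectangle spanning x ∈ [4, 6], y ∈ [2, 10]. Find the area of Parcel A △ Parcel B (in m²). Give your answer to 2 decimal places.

18.00

|Parcel A∩Parcel B|: x∈[4,6], y∈[6,8] → 2·2 = 4.
|Parcel A △ Parcel B| = |Parcel A| + |Parcel B| − 2·|Parcel A∩Parcel B| = 10 + 16 − 8 = 18.00.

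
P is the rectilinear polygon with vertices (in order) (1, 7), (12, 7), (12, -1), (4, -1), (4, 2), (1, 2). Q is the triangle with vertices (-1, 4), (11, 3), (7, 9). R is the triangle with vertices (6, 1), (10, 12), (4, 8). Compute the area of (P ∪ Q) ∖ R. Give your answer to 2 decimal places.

68.80

|P ∪ Q| = 84.95.
|(P ∪ Q) ∩ R| = 16.148.
|(P ∪ Q) ∖ R| = 84.95 − 16.148 = 68.80.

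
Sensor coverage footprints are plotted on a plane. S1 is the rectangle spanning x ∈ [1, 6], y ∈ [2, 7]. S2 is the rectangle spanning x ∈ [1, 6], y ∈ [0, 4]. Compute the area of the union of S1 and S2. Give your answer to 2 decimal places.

35.00

By inclusion–exclusion:
Individual areas: |S1| = 25, |S2| = 20.
|S1∩S2|: x∈[1,6], y∈[2,4] → 5·2 = 10.
|S1 ∪ S2| = 45 − 10 = 35.00.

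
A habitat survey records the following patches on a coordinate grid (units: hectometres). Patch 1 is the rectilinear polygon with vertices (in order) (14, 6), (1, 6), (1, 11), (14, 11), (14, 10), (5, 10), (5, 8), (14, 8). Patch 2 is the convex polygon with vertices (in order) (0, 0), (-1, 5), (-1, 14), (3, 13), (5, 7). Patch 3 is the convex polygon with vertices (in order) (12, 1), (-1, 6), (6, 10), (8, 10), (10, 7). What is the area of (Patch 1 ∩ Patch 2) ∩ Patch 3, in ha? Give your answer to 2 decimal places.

The region (Patch 1 ∩ Patch 2) ∩ Patch 3 is the polygon with vertices (1,7.143), (4.32,9.04), (5,7), (4.286,6), (1,6).
By the shoelace formula its area is 7.96.

7.96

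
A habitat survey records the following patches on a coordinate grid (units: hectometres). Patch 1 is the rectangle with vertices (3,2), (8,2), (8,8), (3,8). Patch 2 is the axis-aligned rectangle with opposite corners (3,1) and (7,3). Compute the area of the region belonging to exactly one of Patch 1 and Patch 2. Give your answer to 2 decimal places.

30.00

|Patch 1∩Patch 2|: x∈[3,7], y∈[2,3] → 4·1 = 4.
|Patch 1 △ Patch 2| = |Patch 1| + |Patch 2| − 2·|Patch 1∩Patch 2| = 30 + 8 − 8 = 30.00.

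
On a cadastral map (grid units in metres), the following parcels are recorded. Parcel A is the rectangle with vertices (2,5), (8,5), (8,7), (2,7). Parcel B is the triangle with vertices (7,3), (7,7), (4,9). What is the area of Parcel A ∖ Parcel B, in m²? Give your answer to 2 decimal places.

9.00

|Parcel A| = 12, |Parcel A∩Parcel B| = 3.
|Parcel A ∖ Parcel B| = |Parcel A| − |Parcel A∩Parcel B| = 12 − 3 = 9.00.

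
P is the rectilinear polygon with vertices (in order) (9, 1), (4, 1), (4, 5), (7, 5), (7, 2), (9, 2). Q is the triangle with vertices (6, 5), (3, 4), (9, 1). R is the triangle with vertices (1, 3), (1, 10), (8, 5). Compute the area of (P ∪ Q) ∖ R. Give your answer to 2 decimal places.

12.98

|P ∪ Q| = 15.4583.
|(P ∪ Q) ∩ R| = 2.4784.
|(P ∪ Q) ∖ R| = 15.4583 − 2.4784 = 12.98.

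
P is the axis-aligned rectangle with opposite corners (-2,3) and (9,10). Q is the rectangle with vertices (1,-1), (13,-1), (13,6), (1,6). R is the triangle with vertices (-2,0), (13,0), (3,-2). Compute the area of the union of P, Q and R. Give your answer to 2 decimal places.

By inclusion–exclusion:
Individual areas: |P| = 77, |Q| = 84, |R| = 15.
|P∩Q|: x∈[1,9], y∈[3,6] → 8·3 = 24.
|P∩R| = 0.
|Q∩R| = 9.5.
|P∩Q∩R| = 0.
|P ∪ Q ∪ R| = 176 − 33.5 + 0 = 142.50.

142.50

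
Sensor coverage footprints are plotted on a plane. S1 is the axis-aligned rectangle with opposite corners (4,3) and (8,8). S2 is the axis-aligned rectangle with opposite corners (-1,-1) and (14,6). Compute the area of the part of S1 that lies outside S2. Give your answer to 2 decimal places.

8.00

|S1∩S2|: x∈[4,8], y∈[3,6] → 4·3 = 12.
|S1| = 20.
|S1 ∖ S2| = |S1| − |S1∩S2| = 20 − 12 = 8.00.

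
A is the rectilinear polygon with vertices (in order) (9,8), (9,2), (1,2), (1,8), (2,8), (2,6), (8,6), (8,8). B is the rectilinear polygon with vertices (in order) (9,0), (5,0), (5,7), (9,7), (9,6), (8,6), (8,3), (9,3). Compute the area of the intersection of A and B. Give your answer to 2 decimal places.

14.00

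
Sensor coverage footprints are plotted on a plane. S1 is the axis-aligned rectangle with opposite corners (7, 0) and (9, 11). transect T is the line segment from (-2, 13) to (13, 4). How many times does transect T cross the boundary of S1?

The segment meets the boundary at (9,6.4), (7,7.6).

2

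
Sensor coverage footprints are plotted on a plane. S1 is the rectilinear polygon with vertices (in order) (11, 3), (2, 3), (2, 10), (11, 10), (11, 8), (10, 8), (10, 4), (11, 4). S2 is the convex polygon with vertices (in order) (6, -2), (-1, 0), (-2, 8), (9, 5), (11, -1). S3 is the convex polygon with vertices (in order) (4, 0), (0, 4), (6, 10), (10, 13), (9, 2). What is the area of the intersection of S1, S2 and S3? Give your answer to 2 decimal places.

The intersection is the polygon with vertices (2,6), (2.714,6.714), (9,5), (9.214,4.357), (9.091,3), (2,3).
By the shoelace formula its area is 20.63.

20.63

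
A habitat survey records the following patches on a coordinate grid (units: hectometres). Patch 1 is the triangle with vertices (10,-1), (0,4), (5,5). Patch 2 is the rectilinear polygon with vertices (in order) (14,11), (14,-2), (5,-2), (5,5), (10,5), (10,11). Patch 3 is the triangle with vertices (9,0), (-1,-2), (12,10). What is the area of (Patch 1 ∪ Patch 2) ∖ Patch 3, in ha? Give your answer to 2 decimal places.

65.69

|Patch 1 ∪ Patch 2| = 95.75.
|(Patch 1 ∪ Patch 2) ∩ Patch 3| = 30.0568.
|(Patch 1 ∪ Patch 2) ∖ Patch 3| = 95.75 − 30.0568 = 65.69.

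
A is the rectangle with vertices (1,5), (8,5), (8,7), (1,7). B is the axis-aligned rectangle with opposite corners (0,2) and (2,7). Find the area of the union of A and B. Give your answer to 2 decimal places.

By inclusion–exclusion:
Individual areas: |A| = 14, |B| = 10.
|A∩B|: x∈[1,2], y∈[5,7] → 1·2 = 2.
|A ∪ B| = 24 − 2 = 22.00.

22.00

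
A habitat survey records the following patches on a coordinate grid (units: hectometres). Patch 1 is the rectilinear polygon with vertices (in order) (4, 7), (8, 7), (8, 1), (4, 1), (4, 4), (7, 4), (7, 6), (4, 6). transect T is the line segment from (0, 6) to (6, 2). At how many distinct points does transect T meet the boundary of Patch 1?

The segment meets the boundary at (4,3.333).

1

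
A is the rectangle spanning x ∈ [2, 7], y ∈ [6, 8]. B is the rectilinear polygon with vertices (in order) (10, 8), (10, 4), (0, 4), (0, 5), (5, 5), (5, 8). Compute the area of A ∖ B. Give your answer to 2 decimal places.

|A| = 10, |A∩B| = 4.
|A ∖ B| = |A| − |A∩B| = 10 − 4 = 6.00.

6.00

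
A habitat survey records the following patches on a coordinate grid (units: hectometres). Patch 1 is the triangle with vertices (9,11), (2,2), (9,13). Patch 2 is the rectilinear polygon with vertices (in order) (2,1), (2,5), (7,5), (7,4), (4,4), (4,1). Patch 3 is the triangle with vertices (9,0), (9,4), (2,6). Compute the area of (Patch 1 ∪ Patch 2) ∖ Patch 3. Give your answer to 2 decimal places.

|Patch 1 ∪ Patch 2| = 17.3636.
|(Patch 1 ∪ Patch 2) ∩ Patch 3| = 3.0754.
|(Patch 1 ∪ Patch 2) ∖ Patch 3| = 17.3636 − 3.0754 = 14.29.

14.29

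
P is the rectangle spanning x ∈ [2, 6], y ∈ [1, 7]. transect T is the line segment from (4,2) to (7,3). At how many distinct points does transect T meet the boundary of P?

1

The segment meets the boundary at (6,2.667).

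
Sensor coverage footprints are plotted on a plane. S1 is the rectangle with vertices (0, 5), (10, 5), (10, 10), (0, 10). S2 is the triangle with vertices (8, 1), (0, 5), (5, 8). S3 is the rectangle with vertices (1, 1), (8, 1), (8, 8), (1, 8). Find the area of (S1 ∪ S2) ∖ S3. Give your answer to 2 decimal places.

|S1 ∪ S2| = 62.5714.
|(S1 ∪ S2) ∩ S3| = 33.3214.
|(S1 ∪ S2) ∖ S3| = 62.5714 − 33.3214 = 29.25.

29.25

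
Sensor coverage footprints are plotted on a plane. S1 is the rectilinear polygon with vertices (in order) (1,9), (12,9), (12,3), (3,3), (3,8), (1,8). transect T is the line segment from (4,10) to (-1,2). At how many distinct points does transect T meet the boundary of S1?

The segment meets the boundary at (2.75,8), (3.375,9).

2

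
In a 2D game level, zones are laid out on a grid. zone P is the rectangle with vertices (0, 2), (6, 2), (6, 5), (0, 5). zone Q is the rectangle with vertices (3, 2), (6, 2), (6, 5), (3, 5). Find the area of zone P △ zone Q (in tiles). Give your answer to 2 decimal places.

|zone P∩zone Q|: x∈[3,6], y∈[2,5] → 3·3 = 9.
|zone P △ zone Q| = |zone P| + |zone Q| − 2·|zone P∩zone Q| = 18 + 9 − 18 = 9.00.

9.00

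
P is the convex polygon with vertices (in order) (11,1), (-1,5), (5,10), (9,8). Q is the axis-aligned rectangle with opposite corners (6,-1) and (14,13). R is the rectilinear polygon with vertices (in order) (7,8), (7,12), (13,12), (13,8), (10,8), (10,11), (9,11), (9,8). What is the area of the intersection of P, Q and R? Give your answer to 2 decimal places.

1.00

The intersection is the polygon with vertices (9,8), (7,8), (7,9).
By the shoelace formula its area is 1.00.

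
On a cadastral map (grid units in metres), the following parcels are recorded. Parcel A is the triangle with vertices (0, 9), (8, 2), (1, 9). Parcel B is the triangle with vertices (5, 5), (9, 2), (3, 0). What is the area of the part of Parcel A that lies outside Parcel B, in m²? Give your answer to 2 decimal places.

|Parcel A| = 3.5, |Parcel A∩Parcel B| = 0.5833.
|Parcel A ∖ Parcel B| = |Parcel A| − |Parcel A∩Parcel B| = 3.5 − 0.5833 = 2.92.

2.92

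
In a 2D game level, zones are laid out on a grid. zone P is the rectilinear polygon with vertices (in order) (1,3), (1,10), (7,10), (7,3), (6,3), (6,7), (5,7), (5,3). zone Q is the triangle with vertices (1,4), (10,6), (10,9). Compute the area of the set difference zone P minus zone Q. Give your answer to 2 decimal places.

|zone P| = 38, |zone P∩zone Q| = 4.5.
|zone P ∖ zone Q| = |zone P| − |zone P∩zone Q| = 38 − 4.5 = 33.50.

33.50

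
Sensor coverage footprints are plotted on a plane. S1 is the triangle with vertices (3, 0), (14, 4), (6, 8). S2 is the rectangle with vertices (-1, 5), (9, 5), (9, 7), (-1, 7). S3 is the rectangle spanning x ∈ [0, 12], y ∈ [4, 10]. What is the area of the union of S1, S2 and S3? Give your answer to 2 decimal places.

94.00

By inclusion–exclusion:
Individual areas: |S1| = 38, |S2| = 20, |S3| = 72.
|S1∩S2| = 7.25.
|S1∩S3| = 18.
|S2∩S3|: x∈[0,9], y∈[5,7] → 9·2 = 18.
|S1∩S2∩S3| = 7.25.
|S1 ∪ S2 ∪ S3| = 130 − 43.25 + 7.25 = 94.00.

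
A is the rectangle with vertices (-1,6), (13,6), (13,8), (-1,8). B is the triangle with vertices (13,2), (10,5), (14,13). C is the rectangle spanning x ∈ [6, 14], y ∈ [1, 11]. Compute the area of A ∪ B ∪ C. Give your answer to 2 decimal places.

94.82

By inclusion–exclusion:
Individual areas: |A| = 28, |B| = 18, |C| = 80.
|A∩B| = 4.
|A∩C|: x∈[6,13], y∈[6,8] → 7·2 = 14.
|B∩C| = 17.1818.
|A∩B∩C| = 4.
|A ∪ B ∪ C| = 126 − 35.1818 + 4 = 94.82.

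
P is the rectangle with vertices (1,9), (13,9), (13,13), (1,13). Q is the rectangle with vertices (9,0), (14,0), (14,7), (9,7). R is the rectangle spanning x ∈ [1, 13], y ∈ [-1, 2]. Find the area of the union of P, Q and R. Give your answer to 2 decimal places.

By inclusion–exclusion:
Individual areas: |P| = 48, |Q| = 35, |R| = 36.
|P∩Q| = 0 (no overlap).
|P∩R| = 0 (no overlap).
|Q∩R|: x∈[9,13], y∈[0,2] → 4·2 = 8.
|P∩Q∩R| = 0.
|P ∪ Q ∪ R| = 119 − 8 + 0 = 111.00.

111.00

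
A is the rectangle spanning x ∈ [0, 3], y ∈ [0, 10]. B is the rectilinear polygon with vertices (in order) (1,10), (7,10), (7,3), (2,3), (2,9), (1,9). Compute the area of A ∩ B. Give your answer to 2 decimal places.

The intersection is the polygon with vertices (3,3), (2,3), (2,9), (1,9), (1,10), (3,10).
By the shoelace formula its area is 8.00.

8.00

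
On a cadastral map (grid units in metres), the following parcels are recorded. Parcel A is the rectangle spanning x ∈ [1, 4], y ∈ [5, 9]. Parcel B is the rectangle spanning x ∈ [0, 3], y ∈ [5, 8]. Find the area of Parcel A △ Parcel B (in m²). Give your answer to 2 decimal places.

9.00

|Parcel A∩Parcel B|: x∈[1,3], y∈[5,8] → 2·3 = 6.
|Parcel A △ Parcel B| = |Parcel A| + |Parcel B| − 2·|Parcel A∩Parcel B| = 12 + 9 − 12 = 9.00.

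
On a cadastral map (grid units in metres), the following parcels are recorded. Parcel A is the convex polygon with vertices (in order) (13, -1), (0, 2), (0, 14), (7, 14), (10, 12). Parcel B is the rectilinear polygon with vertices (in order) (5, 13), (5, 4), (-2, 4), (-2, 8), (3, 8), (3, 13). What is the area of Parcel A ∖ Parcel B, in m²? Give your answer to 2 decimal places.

|Parcel A| = 147, |Parcel A∩Parcel B| = 30.
|Parcel A ∖ Parcel B| = |Parcel A| − |Parcel A∩Parcel B| = 147 − 30 = 117.00.

117.00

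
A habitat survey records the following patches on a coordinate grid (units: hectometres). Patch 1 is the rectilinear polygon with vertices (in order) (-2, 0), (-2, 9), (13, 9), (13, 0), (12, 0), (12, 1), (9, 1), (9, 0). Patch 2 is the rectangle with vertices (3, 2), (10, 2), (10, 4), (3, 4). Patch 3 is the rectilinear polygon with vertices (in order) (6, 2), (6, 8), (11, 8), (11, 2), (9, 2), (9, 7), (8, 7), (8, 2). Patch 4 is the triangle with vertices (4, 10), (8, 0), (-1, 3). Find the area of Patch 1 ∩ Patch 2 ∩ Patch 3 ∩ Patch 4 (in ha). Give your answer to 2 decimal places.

1.60

The intersection is the polygon with vertices (6,2), (6,4), (6.4,4), (7.2,2).
By the shoelace formula its area is 1.60.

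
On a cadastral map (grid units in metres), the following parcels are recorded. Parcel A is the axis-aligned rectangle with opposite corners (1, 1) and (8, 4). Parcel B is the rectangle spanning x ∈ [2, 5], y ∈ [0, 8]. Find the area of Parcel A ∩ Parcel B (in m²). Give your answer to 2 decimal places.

9.00

|Parcel A∩Parcel B|: x∈[2,5], y∈[1,4] → 3·3 = 9.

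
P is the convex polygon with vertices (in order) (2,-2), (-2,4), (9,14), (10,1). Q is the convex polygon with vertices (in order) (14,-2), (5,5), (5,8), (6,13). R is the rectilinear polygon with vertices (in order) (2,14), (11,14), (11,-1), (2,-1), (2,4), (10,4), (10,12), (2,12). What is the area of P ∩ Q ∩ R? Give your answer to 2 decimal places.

The intersection is the polygon with vertices (9.991,1.118), (6.286,4), (9.769,4).
By the shoelace formula its area is 5.02.

5.02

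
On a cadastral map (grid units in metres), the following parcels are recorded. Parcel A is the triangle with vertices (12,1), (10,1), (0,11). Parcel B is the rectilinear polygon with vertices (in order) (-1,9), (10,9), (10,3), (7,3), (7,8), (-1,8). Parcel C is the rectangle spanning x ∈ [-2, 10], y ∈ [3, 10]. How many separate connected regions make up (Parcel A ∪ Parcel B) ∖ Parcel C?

2

(Parcel A ∪ Parcel B) ∖ Parcel C splits into 2 disjoint pieces (area 3.6, area 0.1).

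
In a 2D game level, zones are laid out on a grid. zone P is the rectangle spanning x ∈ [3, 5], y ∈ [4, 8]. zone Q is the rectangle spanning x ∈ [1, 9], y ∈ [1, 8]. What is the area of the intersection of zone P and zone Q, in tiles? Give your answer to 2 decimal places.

8.00

|zone P∩zone Q|: x∈[3,5], y∈[4,8] → 2·4 = 8.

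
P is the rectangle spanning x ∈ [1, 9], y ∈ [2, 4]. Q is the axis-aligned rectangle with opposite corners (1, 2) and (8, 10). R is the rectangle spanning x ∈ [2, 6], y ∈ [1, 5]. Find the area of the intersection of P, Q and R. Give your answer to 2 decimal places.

8.00

The intersection is the polygon with vertices (2,2), (2,4), (6,4), (6,2).
By the shoelace formula its area is 8.00.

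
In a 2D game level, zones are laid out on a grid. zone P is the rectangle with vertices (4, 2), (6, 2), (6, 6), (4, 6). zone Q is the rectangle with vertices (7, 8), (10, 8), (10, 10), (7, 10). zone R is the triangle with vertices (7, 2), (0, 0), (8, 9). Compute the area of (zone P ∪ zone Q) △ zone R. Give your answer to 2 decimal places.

22.75

|zone P ∪ zone Q| = 14.
|(zone P ∪ zone Q) ∩ zone R| = 7.373.
|(zone P ∪ zone Q) △ zone R| = 14 + 23.5 − 14.746 = 22.75.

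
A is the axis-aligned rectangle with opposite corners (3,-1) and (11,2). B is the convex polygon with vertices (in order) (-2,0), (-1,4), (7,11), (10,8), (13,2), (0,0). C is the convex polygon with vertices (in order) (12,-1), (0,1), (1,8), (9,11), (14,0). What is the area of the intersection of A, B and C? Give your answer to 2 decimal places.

The intersection is the polygon with vertices (11,2), (11,1.692), (3.12,0.48), (3,0.5), (3,2).
By the shoelace formula its area is 7.38.

7.38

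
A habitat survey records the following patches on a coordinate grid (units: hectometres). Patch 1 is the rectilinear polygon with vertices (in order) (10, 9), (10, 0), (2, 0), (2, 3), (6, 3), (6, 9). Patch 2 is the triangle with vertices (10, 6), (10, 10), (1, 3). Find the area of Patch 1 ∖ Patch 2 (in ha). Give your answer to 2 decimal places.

36.20

|Patch 1| = 48, |Patch 1∩Patch 2| = 11.8016.
|Patch 1 ∖ Patch 2| = |Patch 1| − |Patch 1∩Patch 2| = 48 − 11.8016 = 36.20.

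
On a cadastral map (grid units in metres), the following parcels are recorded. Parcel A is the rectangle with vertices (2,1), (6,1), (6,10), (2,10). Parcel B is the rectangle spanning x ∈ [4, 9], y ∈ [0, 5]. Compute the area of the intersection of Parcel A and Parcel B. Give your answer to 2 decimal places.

|Parcel A∩Parcel B|: x∈[4,6], y∈[1,5] → 2·4 = 8.

8.00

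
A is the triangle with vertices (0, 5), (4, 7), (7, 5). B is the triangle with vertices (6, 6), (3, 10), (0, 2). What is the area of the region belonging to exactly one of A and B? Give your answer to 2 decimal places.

13.86

|A| = 7, |B| = 18, |A∩B| = 5.5689.
|A △ B| = |A| + |B| − 2·|A∩B| = 7 + 18 − 11.1378 = 13.86.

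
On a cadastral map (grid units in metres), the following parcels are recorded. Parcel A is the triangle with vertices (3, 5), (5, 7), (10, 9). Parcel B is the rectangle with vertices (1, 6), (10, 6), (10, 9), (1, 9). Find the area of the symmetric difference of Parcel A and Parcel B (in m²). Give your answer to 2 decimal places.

24.75

|Parcel A| = 3, |Parcel B| = 27, |Parcel A∩Parcel B| = 2.625.
|Parcel A △ Parcel B| = |Parcel A| + |Parcel B| − 2·|Parcel A∩Parcel B| = 3 + 27 − 5.25 = 24.75.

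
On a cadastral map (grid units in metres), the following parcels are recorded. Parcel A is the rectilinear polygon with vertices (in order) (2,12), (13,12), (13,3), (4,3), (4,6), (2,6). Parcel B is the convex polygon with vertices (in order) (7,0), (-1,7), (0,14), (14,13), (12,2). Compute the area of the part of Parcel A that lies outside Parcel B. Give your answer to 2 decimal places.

|Parcel A| = 93, |Parcel A∩Parcel B| = 91.1591.
|Parcel A ∖ Parcel B| = |Parcel A| − |Parcel A∩Parcel B| = 93 − 91.1591 = 1.84.

1.84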